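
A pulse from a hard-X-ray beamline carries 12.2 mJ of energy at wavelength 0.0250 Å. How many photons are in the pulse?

Per-photon energy: E = 7.946 × 10^-14 J (from wavelength = 0.0250 Å).
N = E_total / E_photon = 0.0122 J / 7.946 × 10^-14 J = 1.54 × 10^11.

1.54 × 10^11 photons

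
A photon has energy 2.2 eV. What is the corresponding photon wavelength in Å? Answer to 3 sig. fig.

5640 Å

First convert: E = 2.2 eV = 3.5248 × 10^-19 J.
The photon relation is λ = hc/E, giving λ = 5.636 × 10^-7 m.
Converting to Å: λ = 5636 Å ≈ 5640 Å.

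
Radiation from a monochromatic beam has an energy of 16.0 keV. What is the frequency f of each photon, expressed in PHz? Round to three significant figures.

3870 PHz

Use h = 6.62607015 × 10^-34 J·s, 1 eV = 1.602176634 × 10^-19 J.
In SI units: E = 16.0 keV = 2.5635 × 10^-15 J.
Since f = E/h for a photon, f = 3.869 × 10^18 Hz.
Converting to PHz: f = 3869 PHz ≈ 3870 PHz.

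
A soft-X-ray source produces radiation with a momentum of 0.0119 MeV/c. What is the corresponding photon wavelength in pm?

104 pm

First convert: p = 0.0119 MeV/c = 6.3597·10^-24 kg·m/s.
Apply λ = h/p: λ = 1.042·10^-10 m.
Converting to pm: λ = 104.2 pm ≈ 104 pm.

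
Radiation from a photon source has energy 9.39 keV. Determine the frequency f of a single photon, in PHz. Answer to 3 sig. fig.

2270 PHz

In SI units: E = 9.39 keV = 1.5044 × 10^-15 J.
Apply f = E/h: f = 2.270 × 10^18 Hz.
Converting to PHz: f = 2270 PHz ≈ 2270 PHz.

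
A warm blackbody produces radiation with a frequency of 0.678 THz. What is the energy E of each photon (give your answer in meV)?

2.80 meV

(h = 6.62607015·10^-34 J·s, 1 eV = 1.602176634·10^-19 J.)
Convert to SI: f = 0.678 THz = 6.78·10^11 Hz.
Apply E = hf: E = 4.492·10^-22 J.
Converting to meV: E = 2.804 meV ≈ 2.80 meV.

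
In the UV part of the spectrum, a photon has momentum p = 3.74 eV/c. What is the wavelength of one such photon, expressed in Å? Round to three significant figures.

3320 Å

Take h = 6.62607015·10^-34 J·s, c = 2.99792458·10^8 m/s, 1 eV = 1.602176634·10^-19 J.
In SI units: p = 3.74 eV/c = 1.9988·10^-27 kg·m/s.
Apply λ = h/p: λ = 3.315·10^-7 m.
Converting to Å: λ = 3315 Å ≈ 3320 Å.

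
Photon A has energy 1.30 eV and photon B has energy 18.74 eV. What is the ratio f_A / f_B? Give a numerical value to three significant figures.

0.0694

f_A = 3.143·10^14 Hz (from energy = 1.30 eV, via f = E/h).
f_B = 4.531·10^15 Hz (from energy = 18.74 eV, via f = E/h).
Ratio = 3.143·10^14 / 4.531·10^15 = 0.0694.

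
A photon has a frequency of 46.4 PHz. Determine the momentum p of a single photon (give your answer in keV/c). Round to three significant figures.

0.192 keV/c

Use h = 6.62607015 × 10^-34 J·s, c = 2.99792458 × 10^8 m/s, 1 eV = 1.602176634 × 10^-19 J.
Convert to SI: f = 46.4 PHz = 4.64 × 10^16 Hz.
The photon relation is p = hf/c, giving p = 1.026 × 10^-25 kg·m/s.
Converting to keV/c: p = 0.1919 keV/c ≈ 0.192 keV/c.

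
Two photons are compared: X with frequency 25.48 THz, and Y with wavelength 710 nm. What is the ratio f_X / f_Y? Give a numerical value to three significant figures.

f_X = 2.548e13 Hz (from frequency = 25.48 THz, via f given directly).
f_Y = 4.222e14 Hz (from wavelength = 710 nm, via f = c/λ).
Ratio = 2.548e13 / 4.222e14 = 0.0603.

0.0603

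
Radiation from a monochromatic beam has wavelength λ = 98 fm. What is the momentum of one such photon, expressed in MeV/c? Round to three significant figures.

First convert: λ = 98 fm = 9.8 × 10^-14 m.
Apply p = h/λ: p = 6.761 × 10^-21 kg·m/s.
Converting to MeV/c: p = 12.65 MeV/c ≈ 12.7 MeV/c.

12.7 MeV/c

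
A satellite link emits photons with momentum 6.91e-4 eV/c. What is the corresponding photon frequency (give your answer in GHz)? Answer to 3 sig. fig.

167 GHz

(h = 6.62607015e-34 J·s, c = 2.99792458e8 m/s, 1 eV = 1.602176634e-19 J.)
Convert to SI: p = 6.91e-4 eV/c = 3.6929e-31 kg·m/s.
Since f = pc/h for a photon, f = 1.671e11 Hz.
Converting to GHz: f = 167.1 GHz ≈ 167 GHz.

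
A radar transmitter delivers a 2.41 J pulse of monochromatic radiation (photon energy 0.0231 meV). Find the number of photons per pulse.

Per-photon energy: E = 3.701e-24 J (from energy = 0.0231 meV).
N = E_total / E_photon = 2.41 J / 3.701e-24 J = 6.51e23.

6.51e23 photons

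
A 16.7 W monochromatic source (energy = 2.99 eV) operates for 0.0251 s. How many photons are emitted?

Total energy: E_total = P·t = 16.7 × 0.0251 = 0.4192 J.
Per-photon energy: E = 4.791 × 10^-19 J.
N = E_total / E_photon = 8.75 × 10^17.

8.75 × 10^17 photons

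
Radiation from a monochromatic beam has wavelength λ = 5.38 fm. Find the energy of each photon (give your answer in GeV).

0.230 GeV

Use h = 6.62607015e-34 J·s, c = 2.99792458e8 m/s, 1 eV = 1.602176634e-19 J.
In SI units: λ = 5.38 fm = 5.38e-15 m.
Since E = hc/λ for a photon, E = 3.692e-11 J.
Converting to GeV: E = 0.2305 GeV ≈ 0.230 GeV.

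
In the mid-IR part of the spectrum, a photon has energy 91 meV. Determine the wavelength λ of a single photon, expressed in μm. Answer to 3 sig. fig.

13.6 μm

Use h = 6.62607015e-34 J·s, c = 2.99792458e8 m/s, 1 eV = 1.602176634e-19 J.
In SI units: E = 91 meV = 1.4580e-20 J.
The photon relation is λ = hc/E, giving λ = 1.362e-5 m.
Converting to μm: λ = 13.62 μm ≈ 13.6 μm.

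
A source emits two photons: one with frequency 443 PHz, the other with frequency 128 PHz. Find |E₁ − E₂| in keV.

Using E = hf: E₁ = 2.935 × 10^-16 J, E₂ = 8.481 × 10^-17 J.
|ΔE| = |2.935 × 10^-16 − 8.481 × 10^-17| = 2.09 × 10^-16 J = 1.30 keV.

1.30 keV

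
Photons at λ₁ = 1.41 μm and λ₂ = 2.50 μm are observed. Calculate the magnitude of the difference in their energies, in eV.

Using E = hc/λ: E₁ = 1.409 × 10^-19 J, E₂ = 7.946 × 10^-20 J.
|ΔE| = |1.409 × 10^-19 − 7.946 × 10^-20| = 6.14 × 10^-20 J = 0.383 eV.

0.383 eV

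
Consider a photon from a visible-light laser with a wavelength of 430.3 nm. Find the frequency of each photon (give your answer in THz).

Take c = 2.99792458e8 m/s.
In SI units: λ = 430.3 nm = 4.303e-7 m.
The photon relation is f = c/λ, giving f = 6.967e14 Hz.
Converting to THz: f = 696.7 THz ≈ 697 THz.

697 THz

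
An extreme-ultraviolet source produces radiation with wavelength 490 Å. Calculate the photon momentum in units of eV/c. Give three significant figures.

25.3 eV/c

Convert to SI: λ = 490 Å = 4.9 × 10^-8 m.
Since p = h/λ for a photon, p = 1.352 × 10^-26 kg·m/s.
Converting to eV/c: p = 25.30 eV/c ≈ 25.3 eV/c.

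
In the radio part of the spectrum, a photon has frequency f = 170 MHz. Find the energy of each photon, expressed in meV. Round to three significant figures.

First convert: f = 170 MHz = 1.7e8 Hz.
Since E = hf for a photon, E = 1.126e-25 J.
Converting to meV: E = 7.031e-4 meV ≈ 7.03e-4 meV.

7.03e-4 meV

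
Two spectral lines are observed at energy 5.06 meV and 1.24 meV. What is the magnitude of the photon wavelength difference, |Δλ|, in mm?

Using λ = hc/E: λ₁ = 2.450 × 10^-4 m, λ₂ = 9.999 × 10^-4 m.
|Δλ| = |2.450 × 10^-4 − 9.999 × 10^-4| = 7.55 × 10^-4 m = 0.755 mm.

0.755 mm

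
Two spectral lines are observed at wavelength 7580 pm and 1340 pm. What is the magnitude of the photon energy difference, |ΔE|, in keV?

Using E = hc/λ: E₁ = 2.621 × 10^-17 J, E₂ = 1.482 × 10^-16 J.
|ΔE| = |2.621 × 10^-17 − 1.482 × 10^-16| = 1.22 × 10^-16 J = 0.762 keV.

0.762 keV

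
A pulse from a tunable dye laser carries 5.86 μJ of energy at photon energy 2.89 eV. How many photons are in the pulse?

1.27e13 photons

Per-photon energy: E = 4.630e-19 J (from energy = 2.89 eV).
N = E_total / E_photon = 5.86e-6 J / 4.630e-19 J = 1.27e13.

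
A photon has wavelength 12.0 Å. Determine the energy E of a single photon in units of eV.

1030 eV

Use h = 6.62607015e-34 J·s, c = 2.99792458e8 m/s, 1 eV = 1.602176634e-19 J.
In SI units: λ = 12.0 Å = 1.20e-9 m.
Since E = hc/λ for a photon, E = 1.655e-16 J.
Converting to eV: E = 1033 eV ≈ 1030 eV.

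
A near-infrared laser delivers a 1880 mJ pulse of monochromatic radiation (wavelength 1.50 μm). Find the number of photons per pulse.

Per-photon energy: E = 1.324 × 10^-19 J (from wavelength = 1.50 μm).
N = E_total / E_photon = 1.88 J / 1.324 × 10^-19 J = 1.42 × 10^19.

1.42 × 10^19 photons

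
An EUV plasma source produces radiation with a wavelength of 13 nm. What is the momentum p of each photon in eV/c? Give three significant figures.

Take h = 6.62607015e-34 J·s, c = 2.99792458e8 m/s, 1 eV = 1.602176634e-19 J.
In SI units: λ = 13 nm = 1.3e-8 m.
Apply p = h/λ: p = 5.097e-26 kg·m/s.
Converting to eV/c: p = 95.37 eV/c ≈ 95.4 eV/c.

95.4 eV/c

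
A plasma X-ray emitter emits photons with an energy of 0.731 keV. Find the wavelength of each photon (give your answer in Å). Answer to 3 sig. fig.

Convert to SI: E = 0.731 keV = 1.1712e-16 J.
The photon relation is λ = hc/E, giving λ = 1.696e-9 m.
Converting to Å: λ = 16.96 Å ≈ 17.0 Å.

17.0 Å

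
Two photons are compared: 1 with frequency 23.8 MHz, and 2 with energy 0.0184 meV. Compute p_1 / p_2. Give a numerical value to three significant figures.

p_1 = 5.260e-35 kg·m/s (from frequency = 23.8 MHz, via p = hf/c).
p_2 = 9.833e-33 kg·m/s (from energy = 0.0184 meV, via p = E/c).
Ratio = 5.260e-35 / 9.833e-33 = 5.35e-3.

5.35e-3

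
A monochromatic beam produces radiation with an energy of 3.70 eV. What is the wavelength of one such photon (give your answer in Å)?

Take h = 6.62607015 × 10^-34 J·s, c = 2.99792458 × 10^8 m/s, 1 eV = 1.602176634 × 10^-19 J.
First convert: E = 3.70 eV = 5.9281 × 10^-19 J.
The photon relation is λ = hc/E, giving λ = 3.351 × 10^-7 m.
Converting to Å: λ = 3351 Å ≈ 3350 Å.

3350 Å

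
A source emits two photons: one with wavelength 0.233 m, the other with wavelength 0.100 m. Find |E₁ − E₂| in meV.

7.08 × 10^-3 meV

Using E = hc/λ: E₁ = 8.526 × 10^-25 J, E₂ = 1.986 × 10^-24 J.
|ΔE| = |8.526 × 10^-25 − 1.986 × 10^-24| = 1.13 × 10^-24 J = 7.08 × 10^-3 meV.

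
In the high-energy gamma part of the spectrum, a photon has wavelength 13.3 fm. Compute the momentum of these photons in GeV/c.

In SI units: λ = 13.3 fm = 1.33e-14 m.
The photon relation is p = h/λ, giving p = 4.982e-20 kg·m/s.
Converting to GeV/c: p = 0.09322 GeV/c ≈ 0.0932 GeV/c.

0.0932 GeV/c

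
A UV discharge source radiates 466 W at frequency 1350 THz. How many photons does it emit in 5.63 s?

2.93e21 photons

Total energy: E_total = P·t = 466 × 5.63 = 2624 J.
Per-photon energy: E = 8.945e-19 J.
N = E_total / E_photon = 2.93e21.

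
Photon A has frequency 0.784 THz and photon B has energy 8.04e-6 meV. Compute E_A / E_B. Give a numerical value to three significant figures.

E_A = 5.195e-22 J (from frequency = 0.784 THz, via E = hf).
E_B = 1.288e-27 J (from energy = 8.04e-6 meV, via E given directly).
Ratio = 5.195e-22 / 1.288e-27 = 4.03e5.

4.03e5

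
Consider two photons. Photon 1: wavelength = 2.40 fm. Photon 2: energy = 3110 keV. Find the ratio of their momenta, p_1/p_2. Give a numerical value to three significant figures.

p_1 = 2.761e-19 kg·m/s (from wavelength = 2.40 fm, via p = h/λ).
p_2 = 1.662e-21 kg·m/s (from energy = 3110 keV, via p = E/c).
Ratio = 2.761e-19 / 1.662e-21 = 166.

166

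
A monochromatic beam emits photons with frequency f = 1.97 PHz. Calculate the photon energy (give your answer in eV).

8.15 eV

Use h = 6.62607015 × 10^-34 J·s, 1 eV = 1.602176634 × 10^-19 J.
Convert to SI: f = 1.97 PHz = 1.97 × 10^15 Hz.
Apply E = hf: E = 1.305 × 10^-18 J.
Converting to eV: E = 8.147 eV ≈ 8.15 eV.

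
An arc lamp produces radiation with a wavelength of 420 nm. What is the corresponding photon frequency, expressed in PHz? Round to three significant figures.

0.714 PHz

Take c = 2.99792458 × 10^8 m/s.
Convert to SI: λ = 420 nm = 4.2 × 10^-7 m.
For a photon f = c/λ, so f = 7.138 × 10^14 Hz.
Converting to PHz: f = 0.7138 PHz ≈ 0.714 PHz.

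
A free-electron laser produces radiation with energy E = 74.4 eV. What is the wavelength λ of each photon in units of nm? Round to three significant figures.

Take h = 6.62607015e-34 J·s, c = 2.99792458e8 m/s, 1 eV = 1.602176634e-19 J.
Convert to SI: E = 74.4 eV = 1.1920e-17 J.
Since λ = hc/E for a photon, λ = 1.666e-8 m.
Converting to nm: λ = 16.66 nm ≈ 16.7 nm.

16.7 nm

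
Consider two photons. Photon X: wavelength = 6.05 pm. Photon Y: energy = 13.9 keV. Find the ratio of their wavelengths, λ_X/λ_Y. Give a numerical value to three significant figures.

0.0678

λ_X = 6.050·10^-12 m (from wavelength = 6.05 pm, via λ given directly).
λ_Y = 8.920·10^-11 m (from energy = 13.9 keV, via λ = hc/E).
Ratio = 6.050·10^-12 / 8.920·10^-11 = 0.0678.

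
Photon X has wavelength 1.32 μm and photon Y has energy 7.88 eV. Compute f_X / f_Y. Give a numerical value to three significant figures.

0.119

f_X = 2.271·10^14 Hz (from wavelength = 1.32 μm, via f = c/λ).
f_Y = 1.905·10^15 Hz (from energy = 7.88 eV, via f = E/h).
Ratio = 2.271·10^14 / 1.905·10^15 = 0.119.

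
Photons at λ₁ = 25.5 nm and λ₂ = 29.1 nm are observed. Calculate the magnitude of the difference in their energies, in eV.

6.02 eV

Using E = hc/λ: E₁ = 7.790 × 10^-18 J, E₂ = 6.826 × 10^-18 J.
|ΔE| = |7.790 × 10^-18 − 6.826 × 10^-18| = 9.64 × 10^-19 J = 6.02 eV.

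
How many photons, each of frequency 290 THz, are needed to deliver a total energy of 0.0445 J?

Per-photon energy: E = 1.922e-19 J (from frequency = 290 THz).
N = E_total / E_photon = 0.0445 J / 1.922e-19 J = 2.32e17.

2.32e17 photons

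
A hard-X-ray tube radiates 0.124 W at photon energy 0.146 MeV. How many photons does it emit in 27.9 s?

Total energy: E_total = P·t = 0.124 × 27.9 = 3.460 J.
Per-photon energy: E = 2.339 × 10^-14 J.
N = E_total / E_photon = 1.48 × 10^14.

1.48 × 10^14 photons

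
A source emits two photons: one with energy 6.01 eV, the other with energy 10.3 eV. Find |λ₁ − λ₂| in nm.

Using λ = hc/E: λ₁ = 2.063e-7 m, λ₂ = 1.204e-7 m.
|Δλ| = |2.063e-7 − 1.204e-7| = 8.59e-8 m = 85.9 nm.

85.9 nm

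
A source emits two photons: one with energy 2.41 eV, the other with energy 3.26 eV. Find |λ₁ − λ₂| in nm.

Using λ = hc/E: λ₁ = 5.145 × 10^-7 m, λ₂ = 3.803 × 10^-7 m.
|Δλ| = |5.145 × 10^-7 − 3.803 × 10^-7| = 1.34 × 10^-7 m = 134 nm.

134 nm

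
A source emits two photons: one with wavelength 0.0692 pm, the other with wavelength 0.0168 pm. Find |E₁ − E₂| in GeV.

Using E = hc/λ: E₁ = 2.871e-12 J, E₂ = 1.182e-11 J.
|ΔE| = |2.871e-12 − 1.182e-11| = 8.95e-12 J = 0.0559 GeV.

0.0559 GeV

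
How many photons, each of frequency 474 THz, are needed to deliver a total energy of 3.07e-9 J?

9.77e9 photons

Per-photon energy: E = 3.141e-19 J (from frequency = 474 THz).
N = E_total / E_photon = 3.07e-9 J / 3.141e-19 J = 9.77e9.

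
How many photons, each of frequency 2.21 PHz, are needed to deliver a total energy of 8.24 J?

Per-photon energy: E = 1.464 × 10^-18 J (from frequency = 2.21 PHz).
N = E_total / E_photon = 8.24 J / 1.464 × 10^-18 J = 5.63 × 10^18.

5.63 × 10^18 photons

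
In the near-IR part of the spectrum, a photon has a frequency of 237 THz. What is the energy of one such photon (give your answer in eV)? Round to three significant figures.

In SI units: f = 237 THz = 2.37e14 Hz.
Since E = hf for a photon, E = 1.570e-19 J.
Converting to eV: E = 0.9802 eV ≈ 0.980 eV.

0.980 eV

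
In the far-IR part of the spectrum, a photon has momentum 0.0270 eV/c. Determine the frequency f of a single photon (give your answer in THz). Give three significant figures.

6.53 THz

(h = 6.62607015 × 10^-34 J·s, c = 2.99792458 × 10^8 m/s, 1 eV = 1.602176634 × 10^-19 J.)
In SI units: p = 0.0270 eV/c = 1.4430 × 10^-29 kg·m/s.
For a photon f = pc/h, so f = 6.529 × 10^12 Hz.
Converting to THz: f = 6.529 THz ≈ 6.53 THz.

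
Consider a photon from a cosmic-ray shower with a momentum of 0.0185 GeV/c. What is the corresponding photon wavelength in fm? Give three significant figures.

67.0 fm

Take h = 6.62607015e-34 J·s, c = 2.99792458e8 m/s, 1 eV = 1.602176634e-19 J.
In SI units: p = 0.0185 GeV/c = 9.8869e-21 kg·m/s.
For a photon λ = h/p, so λ = 6.702e-14 m.
Converting to fm: λ = 67.02 fm ≈ 67.0 fm.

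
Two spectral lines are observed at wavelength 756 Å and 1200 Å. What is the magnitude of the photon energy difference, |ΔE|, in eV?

6.07 eV

Using E = hc/λ: E₁ = 2.628e-18 J, E₂ = 1.655e-18 J.
|ΔE| = |2.628e-18 − 1.655e-18| = 9.72e-19 J = 6.07 eV.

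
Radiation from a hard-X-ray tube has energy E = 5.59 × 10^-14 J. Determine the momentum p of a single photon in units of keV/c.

(c = 2.99792458 × 10^8 m/s, 1 eV = 1.602176634 × 10^-19 J.)
Since p = E/c for a photon, p = 1.865 × 10^-22 kg·m/s.
Converting to keV/c: p = 348.9 keV/c ≈ 349 keV/c.

349 keV/c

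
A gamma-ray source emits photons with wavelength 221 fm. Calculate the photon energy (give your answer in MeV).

5.61 MeV

Take h = 6.62607015 × 10^-34 J·s, c = 2.99792458 × 10^8 m/s, 1 eV = 1.602176634 × 10^-19 J.
First convert: λ = 221 fm = 2.21 × 10^-13 m.
The photon relation is E = hc/λ, giving E = 8.988 × 10^-13 J.
Converting to MeV: E = 5.610 MeV ≈ 5.61 MeV.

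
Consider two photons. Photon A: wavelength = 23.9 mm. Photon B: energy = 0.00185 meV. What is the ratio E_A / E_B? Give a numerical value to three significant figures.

E_A = 8.311e-24 J (from wavelength = 23.9 mm, via E = hc/λ).
E_B = 2.964e-25 J (from energy = 0.00185 meV, via E given directly).
Ratio = 8.311e-24 / 2.964e-25 = 28.0.

28.0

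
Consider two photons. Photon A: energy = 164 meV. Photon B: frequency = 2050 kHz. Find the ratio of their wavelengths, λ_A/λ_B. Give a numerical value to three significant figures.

5.17e-8

λ_A = 7.560e-6 m (from energy = 164 meV, via λ = hc/E).
λ_B = 146.2 m (from frequency = 2050 kHz, via λ = c/f).
Ratio = 7.560e-6 / 146.2 = 5.17e-8.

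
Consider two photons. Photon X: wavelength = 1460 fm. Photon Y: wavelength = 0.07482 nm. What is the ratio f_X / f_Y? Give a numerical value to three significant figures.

51.2

f_X = 2.053e20 Hz (from wavelength = 1460 fm, via f = c/λ).
f_Y = 4.007e18 Hz (from wavelength = 0.07482 nm, via f = c/λ).
Ratio = 2.053e20 / 4.007e18 = 51.2.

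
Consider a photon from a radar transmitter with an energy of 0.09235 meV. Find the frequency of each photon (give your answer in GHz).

22.3 GHz

Use h = 6.62607015 × 10^-34 J·s, 1 eV = 1.602176634 × 10^-19 J.
In SI units: E = 0.09235 meV = 1.4796 × 10^-23 J.
For a photon f = E/h, so f = 2.233 × 10^10 Hz.
Converting to GHz: f = 22.33 GHz ≈ 22.3 GHz.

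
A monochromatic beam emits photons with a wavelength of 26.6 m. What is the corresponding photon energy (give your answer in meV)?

Use h = 6.62607015e-34 J·s, c = 2.99792458e8 m/s, 1 eV = 1.602176634e-19 J.
For a photon E = hc/λ, so E = 7.468e-27 J.
Converting to meV: E = 4.661e-5 meV ≈ 4.66e-5 meV.

4.66e-5 meV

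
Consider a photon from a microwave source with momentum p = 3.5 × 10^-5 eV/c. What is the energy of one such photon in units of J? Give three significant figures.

5.61 × 10^-24 J

Use c = 2.99792458 × 10^8 m/s, 1 eV = 1.602176634 × 10^-19 J.
In SI units: p = 3.5 × 10^-5 eV/c = 1.8705 × 10^-32 kg·m/s.
Since E = pc for a photon, E = 5.608 × 10^-24 J.
So E ≈ 5.61 × 10^-24 J.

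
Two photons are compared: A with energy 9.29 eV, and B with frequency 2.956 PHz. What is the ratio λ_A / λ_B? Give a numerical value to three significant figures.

1.32

λ_A = 1.335 × 10^-7 m (from energy = 9.29 eV, via λ = hc/E).
λ_B = 1.014 × 10^-7 m (from frequency = 2.956 PHz, via λ = c/f).
Ratio = 1.335 × 10^-7 / 1.014 × 10^-7 = 1.32.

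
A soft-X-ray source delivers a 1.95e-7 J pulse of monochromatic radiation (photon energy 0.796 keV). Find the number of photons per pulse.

Per-photon energy: E = 1.275e-16 J (from energy = 0.796 keV).
N = E_total / E_photon = 1.95e-7 J / 1.275e-16 J = 1.53e9.

1.53e9 photons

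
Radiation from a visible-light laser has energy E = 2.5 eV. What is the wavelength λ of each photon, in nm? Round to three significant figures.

Take h = 6.62607015e-34 J·s, c = 2.99792458e8 m/s, 1 eV = 1.602176634e-19 J.
In SI units: E = 2.5 eV = 4.0054e-19 J.
Since λ = hc/E for a photon, λ = 4.959e-7 m.
Converting to nm: λ = 495.9 nm ≈ 496 nm.

496 nm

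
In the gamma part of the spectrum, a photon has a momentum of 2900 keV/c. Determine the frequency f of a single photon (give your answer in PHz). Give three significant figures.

7.01·10^5 PHz

Convert to SI: p = 2900 keV/c = 1.5498·10^-21 kg·m/s.
Apply f = pc/h: f = 7.012·10^20 Hz.
Converting to PHz: f = 701200 PHz ≈ 7.01·10^5 PHz.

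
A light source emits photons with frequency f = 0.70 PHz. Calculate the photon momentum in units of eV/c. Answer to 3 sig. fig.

(h = 6.62607015 × 10^-34 J·s, c = 2.99792458 × 10^8 m/s, 1 eV = 1.602176634 × 10^-19 J.)
Convert to SI: f = 0.70 PHz = 7.0 × 10^14 Hz.
The photon relation is p = hf/c, giving p = 1.547 × 10^-27 kg·m/s.
Converting to eV/c: p = 2.895 eV/c ≈ 2.89 eV/c.

2.89 eV/c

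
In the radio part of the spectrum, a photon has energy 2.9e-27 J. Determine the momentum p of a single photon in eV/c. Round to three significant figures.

Apply p = E/c: p = 9.673e-36 kg·m/s.
Converting to eV/c: p = 1.810e-8 eV/c ≈ 1.81e-8 eV/c.

1.81e-8 eV/c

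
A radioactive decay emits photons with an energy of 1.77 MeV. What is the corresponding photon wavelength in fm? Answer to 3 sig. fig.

700 fm

Use h = 6.62607015 × 10^-34 J·s, c = 2.99792458 × 10^8 m/s, 1 eV = 1.602176634 × 10^-19 J.
Convert to SI: E = 1.77 MeV = 2.8359 × 10^-13 J.
Since λ = hc/E for a photon, λ = 7.005 × 10^-13 m.
Converting to fm: λ = 700.5 fm ≈ 700 fm.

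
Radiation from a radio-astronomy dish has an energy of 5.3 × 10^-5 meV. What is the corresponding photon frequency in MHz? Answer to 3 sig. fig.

12.8 MHz

Take h = 6.62607015 × 10^-34 J·s, 1 eV = 1.602176634 × 10^-19 J.
Convert to SI: E = 5.3 × 10^-5 meV = 8.4915 × 10^-27 J.
The photon relation is f = E/h, giving f = 1.282 × 10^7 Hz.
Converting to MHz: f = 12.82 MHz ≈ 12.8 MHz.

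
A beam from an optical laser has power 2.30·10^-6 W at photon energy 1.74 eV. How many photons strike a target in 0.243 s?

2.00·10^12 photons

Total energy: E_total = P·t = 2.30·10^-6 × 0.243 = 5.589·10^-7 J.
Per-photon energy: E = 2.788·10^-19 J.
N = E_total / E_photon = 2.00·10^12.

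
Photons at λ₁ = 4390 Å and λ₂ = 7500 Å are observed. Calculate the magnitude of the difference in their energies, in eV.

1.17 eV

Using E = hc/λ: E₁ = 4.525e-19 J, E₂ = 2.649e-19 J.
|ΔE| = |4.525e-19 − 2.649e-19| = 1.88e-19 J = 1.17 eV.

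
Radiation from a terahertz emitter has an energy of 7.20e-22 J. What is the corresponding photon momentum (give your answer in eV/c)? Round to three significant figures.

Apply p = E/c: p = 2.402e-30 kg·m/s.
Converting to eV/c: p = 0.004494 eV/c ≈ 4.49e-3 eV/c.

4.49e-3 eV/c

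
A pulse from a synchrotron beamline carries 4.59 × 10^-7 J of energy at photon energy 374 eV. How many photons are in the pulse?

Per-photon energy: E = 5.992 × 10^-17 J (from energy = 374 eV).
N = E_total / E_photon = 4.59 × 10^-7 J / 5.992 × 10^-17 J = 7.66 × 10^9.

7.66 × 10^9 photons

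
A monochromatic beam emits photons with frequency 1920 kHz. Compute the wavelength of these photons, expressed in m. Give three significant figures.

First convert: f = 1920 kHz = 1.92e6 Hz.
For a photon λ = c/f, so λ = 156.1 m.
So λ ≈ 156 m.

156 m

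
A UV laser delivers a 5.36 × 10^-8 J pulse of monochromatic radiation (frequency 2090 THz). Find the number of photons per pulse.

3.87 × 10^10 photons

Per-photon energy: E = 1.385 × 10^-18 J (from frequency = 2090 THz).
N = E_total / E_photon = 5.36 × 10^-8 J / 1.385 × 10^-18 J = 3.87 × 10^10.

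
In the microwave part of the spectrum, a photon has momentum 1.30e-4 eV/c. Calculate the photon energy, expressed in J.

(c = 2.99792458e8 m/s, 1 eV = 1.602176634e-19 J.)
First convert: p = 1.30e-4 eV/c = 6.9476e-32 kg·m/s.
Apply E = pc: E = 2.083e-23 J.
So E ≈ 2.08e-23 J.

2.08e-23 J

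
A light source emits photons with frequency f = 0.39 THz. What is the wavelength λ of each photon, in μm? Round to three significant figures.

769 μm

First convert: f = 0.39 THz = 3.9 × 10^11 Hz.
Since λ = c/f for a photon, λ = 7.687 × 10^-4 m.
Converting to μm: λ = 768.7 μm ≈ 769 μm.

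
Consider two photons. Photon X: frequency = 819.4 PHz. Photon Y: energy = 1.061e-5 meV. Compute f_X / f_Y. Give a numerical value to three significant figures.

f_X = 8.194e17 Hz (from frequency = 819.4 PHz, via f given directly).
f_Y = 2.565e6 Hz (from energy = 1.061e-5 meV, via f = E/h).
Ratio = 8.194e17 / 2.565e6 = 3.19e11.

3.19e11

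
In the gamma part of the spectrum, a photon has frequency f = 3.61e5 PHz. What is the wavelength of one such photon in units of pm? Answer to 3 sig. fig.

Convert to SI: f = 3.61e5 PHz = 3.61e20 Hz.
The photon relation is λ = c/f, giving λ = 8.305e-13 m.
Converting to pm: λ = 0.8305 pm ≈ 0.830 pm.

0.830 pm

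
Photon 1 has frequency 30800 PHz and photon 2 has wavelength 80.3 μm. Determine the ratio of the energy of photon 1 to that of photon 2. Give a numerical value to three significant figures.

E_1 = 2.041 × 10^-14 J (from frequency = 30800 PHz, via E = hf).
E_2 = 2.474 × 10^-21 J (from wavelength = 80.3 μm, via E = hc/λ).
Ratio = 2.041 × 10^-14 / 2.474 × 10^-21 = 8.25 × 10^6.

8.25 × 10^6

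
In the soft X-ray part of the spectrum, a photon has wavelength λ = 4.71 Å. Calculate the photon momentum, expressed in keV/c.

2.63 keV/c

First convert: λ = 4.71 Å = 4.71·10^-10 m.
For a photon p = h/λ, so p = 1.407·10^-24 kg·m/s.
Converting to keV/c: p = 2.632 keV/c ≈ 2.63 keV/c.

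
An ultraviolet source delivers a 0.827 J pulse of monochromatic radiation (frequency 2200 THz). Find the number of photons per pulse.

5.67e17 photons

Per-photon energy: E = 1.458e-18 J (from frequency = 2200 THz).
N = E_total / E_photon = 0.827 J / 1.458e-18 J = 5.67e17.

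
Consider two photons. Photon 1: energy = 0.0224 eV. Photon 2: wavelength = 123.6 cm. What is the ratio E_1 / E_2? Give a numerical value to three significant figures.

2.23 × 10^4

E_1 = 3.589 × 10^-21 J (from energy = 0.0224 eV, via E given directly).
E_2 = 1.607 × 10^-25 J (from wavelength = 123.6 cm, via E = hc/λ).
Ratio = 3.589 × 10^-21 / 1.607 × 10^-25 = 2.23 × 10^4.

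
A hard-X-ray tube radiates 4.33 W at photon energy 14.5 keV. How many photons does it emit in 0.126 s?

Total energy: E_total = P·t = 4.33 × 0.126 = 0.5456 J.
Per-photon energy: E = 2.323 × 10^-15 J.
N = E_total / E_photon = 2.35 × 10^14.

2.35 × 10^14 photons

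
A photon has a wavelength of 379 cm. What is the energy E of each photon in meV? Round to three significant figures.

First convert: λ = 379 cm = 3.79 m.
Apply E = hc/λ: E = 5.241·10^-26 J.
Converting to meV: E = 3.271·10^-4 meV ≈ 3.27·10^-4 meV.

3.27·10^-4 meV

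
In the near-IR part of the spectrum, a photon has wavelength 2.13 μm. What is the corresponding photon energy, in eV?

0.582 eV

Convert to SI: λ = 2.13 μm = 2.13e-6 m.
For a photon E = hc/λ, so E = 9.326e-20 J.
Converting to eV: E = 0.5821 eV ≈ 0.582 eV.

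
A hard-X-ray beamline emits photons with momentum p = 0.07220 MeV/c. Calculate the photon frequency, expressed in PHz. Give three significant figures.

1.75 × 10^4 PHz

First convert: p = 0.07220 MeV/c = 3.8586 × 10^-23 kg·m/s.
The photon relation is f = pc/h, giving f = 1.746 × 10^19 Hz.
Converting to PHz: f = 17460 PHz ≈ 1.75 × 10^4 PHz.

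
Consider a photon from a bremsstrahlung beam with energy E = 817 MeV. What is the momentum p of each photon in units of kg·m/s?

Use c = 2.99792458·10^8 m/s, 1 eV = 1.602176634·10^-19 J.
First convert: E = 817 MeV = 1.3090·10^-10 J.
Apply p = E/c: p = 4.366·10^-19 kg·m/s.
So p ≈ 4.37·10^-19 kg·m/s.

4.37·10^-19 kg·m/s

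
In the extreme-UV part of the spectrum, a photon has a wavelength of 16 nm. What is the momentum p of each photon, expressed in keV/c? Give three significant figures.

(h = 6.62607015 × 10^-34 J·s, c = 2.99792458 × 10^8 m/s, 1 eV = 1.602176634 × 10^-19 J.)
In SI units: λ = 16 nm = 1.6 × 10^-8 m.
For a photon p = h/λ, so p = 4.141 × 10^-26 kg·m/s.
Converting to keV/c: p = 0.07749 keV/c ≈ 0.0775 keV/c.

0.0775 keV/c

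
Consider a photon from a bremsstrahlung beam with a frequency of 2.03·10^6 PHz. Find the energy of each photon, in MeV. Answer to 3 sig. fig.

8.40 MeV

In SI units: f = 2.03·10^6 PHz = 2.03·10^21 Hz.
Apply E = hf: E = 1.345·10^-12 J.
Converting to MeV: E = 8.395 MeV ≈ 8.40 MeV.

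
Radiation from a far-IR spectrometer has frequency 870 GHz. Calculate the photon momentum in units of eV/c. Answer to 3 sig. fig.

Take h = 6.62607015e-34 J·s, c = 2.99792458e8 m/s, 1 eV = 1.602176634e-19 J.
In SI units: f = 870 GHz = 8.7e11 Hz.
Apply p = hf/c: p = 1.923e-30 kg·m/s.
Converting to eV/c: p = 0.003598 eV/c ≈ 3.60e-3 eV/c.

3.60e-3 eV/c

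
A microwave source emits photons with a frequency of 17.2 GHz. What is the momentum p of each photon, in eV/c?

In SI units: f = 17.2 GHz = 1.72·10^10 Hz.
Apply p = hf/c: p = 3.802·10^-32 kg·m/s.
Converting to eV/c: p = 7.113·10^-5 eV/c ≈ 7.11·10^-5 eV/c.

7.11·10^-5 eV/c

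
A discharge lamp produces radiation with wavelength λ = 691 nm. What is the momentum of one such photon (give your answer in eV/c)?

1.79 eV/c

First convert: λ = 691 nm = 6.91 × 10^-7 m.
Since p = h/λ for a photon, p = 9.589 × 10^-28 kg·m/s.
Converting to eV/c: p = 1.794 eV/c ≈ 1.79 eV/c.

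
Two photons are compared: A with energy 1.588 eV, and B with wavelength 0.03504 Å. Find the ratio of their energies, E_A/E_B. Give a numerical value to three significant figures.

E_A = 2.544e-19 J (from energy = 1.588 eV, via E given directly).
E_B = 5.669e-14 J (from wavelength = 0.03504 Å, via E = hc/λ).
Ratio = 2.544e-19 / 5.669e-14 = 4.49e-6.

4.49e-6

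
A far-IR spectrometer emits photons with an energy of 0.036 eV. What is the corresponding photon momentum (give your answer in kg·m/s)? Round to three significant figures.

1.92e-29 kg·m/s

Convert to SI: E = 0.036 eV = 5.7678e-21 J.
Since p = E/c for a photon, p = 1.924e-29 kg·m/s.
So p ≈ 1.92e-29 kg·m/s.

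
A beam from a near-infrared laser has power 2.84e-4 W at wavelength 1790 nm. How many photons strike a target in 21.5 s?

5.50e16 photons

Total energy: E_total = P·t = 2.84e-4 × 21.5 = 0.006106 J.
Per-photon energy: E = 1.110e-19 J.
N = E_total / E_photon = 5.50e16.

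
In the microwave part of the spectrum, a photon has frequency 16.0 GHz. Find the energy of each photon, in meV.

0.0662 meV

Convert to SI: f = 16.0 GHz = 1.60e10 Hz.
For a photon E = hf, so E = 1.060e-23 J.
Converting to meV: E = 0.06617 meV ≈ 0.0662 meV.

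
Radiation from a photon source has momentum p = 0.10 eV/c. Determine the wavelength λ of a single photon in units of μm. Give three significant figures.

12.4 μm

First convert: p = 0.10 eV/c = 5.3443e-29 kg·m/s.
Since λ = h/p for a photon, λ = 1.240e-5 m.
Converting to μm: λ = 12.40 μm ≈ 12.4 μm.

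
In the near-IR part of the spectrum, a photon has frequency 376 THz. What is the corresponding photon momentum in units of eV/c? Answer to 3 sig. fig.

(h = 6.62607015 × 10^-34 J·s, c = 2.99792458 × 10^8 m/s, 1 eV = 1.602176634 × 10^-19 J.)
Convert to SI: f = 376 THz = 3.76 × 10^14 Hz.
Since p = hf/c for a photon, p = 8.310 × 10^-28 kg·m/s.
Converting to eV/c: p = 1.555 eV/c ≈ 1.56 eV/c.

1.56 eV/c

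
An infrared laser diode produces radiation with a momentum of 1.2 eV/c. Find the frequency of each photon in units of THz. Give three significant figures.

In SI units: p = 1.2 eV/c = 6.4131 × 10^-28 kg·m/s.
Apply f = pc/h: f = 2.902 × 10^14 Hz.
Converting to THz: f = 290.2 THz ≈ 290 THz.

290 THz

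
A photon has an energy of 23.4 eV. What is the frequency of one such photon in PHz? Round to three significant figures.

(h = 6.62607015·10^-34 J·s, 1 eV = 1.602176634·10^-19 J.)
Convert to SI: E = 23.4 eV = 3.7491·10^-18 J.
Apply f = E/h: f = 5.658·10^15 Hz.
Converting to PHz: f = 5.658 PHz ≈ 5.66 PHz.

5.66 PHz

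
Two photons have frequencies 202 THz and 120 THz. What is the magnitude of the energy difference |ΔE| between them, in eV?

0.339 eV

Using E = hf: E₁ = 1.338e-19 J, E₂ = 7.951e-20 J.
|ΔE| = |1.338e-19 − 7.951e-20| = 5.43e-20 J = 0.339 eV.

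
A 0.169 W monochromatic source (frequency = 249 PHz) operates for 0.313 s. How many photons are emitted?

Total energy: E_total = P·t = 0.169 × 0.313 = 0.05290 J.
Per-photon energy: E = 1.650e-16 J.
N = E_total / E_photon = 3.21e14.

3.21e14 photons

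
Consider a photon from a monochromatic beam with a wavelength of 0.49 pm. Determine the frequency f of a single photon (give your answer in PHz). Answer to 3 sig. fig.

6.12 × 10^5 PHz

Use c = 2.99792458 × 10^8 m/s.
Convert to SI: λ = 0.49 pm = 4.9 × 10^-13 m.
Apply f = c/λ: f = 6.118 × 10^20 Hz.
Converting to PHz: f = 611800 PHz ≈ 6.12 × 10^5 PHz.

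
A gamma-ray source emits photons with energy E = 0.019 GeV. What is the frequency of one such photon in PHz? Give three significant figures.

4.59 × 10^6 PHz

Take h = 6.62607015 × 10^-34 J·s, 1 eV = 1.602176634 × 10^-19 J.
Convert to SI: E = 0.019 GeV = 3.0441 × 10^-12 J.
For a photon f = E/h, so f = 4.594 × 10^21 Hz.
Converting to PHz: f = 4.594 × 10^6 PHz ≈ 4.59 × 10^6 PHz.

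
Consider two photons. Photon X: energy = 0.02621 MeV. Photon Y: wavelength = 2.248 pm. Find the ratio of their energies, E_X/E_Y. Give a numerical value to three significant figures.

0.0475

E_X = 4.199e-15 J (from energy = 0.02621 MeV, via E given directly).
E_Y = 8.837e-14 J (from wavelength = 2.248 pm, via E = hc/λ).
Ratio = 4.199e-15 / 8.837e-14 = 0.0475.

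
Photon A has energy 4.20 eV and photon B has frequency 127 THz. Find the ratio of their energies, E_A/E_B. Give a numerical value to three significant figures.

8.00

E_A = 6.729 × 10^-19 J (from energy = 4.20 eV, via E given directly).
E_B = 8.415 × 10^-20 J (from frequency = 127 THz, via E = hf).
Ratio = 6.729 × 10^-19 / 8.415 × 10^-20 = 8.00.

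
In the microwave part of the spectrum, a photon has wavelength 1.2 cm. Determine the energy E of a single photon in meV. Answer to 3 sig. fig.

Use h = 6.62607015 × 10^-34 J·s, c = 2.99792458 × 10^8 m/s, 1 eV = 1.602176634 × 10^-19 J.
First convert: λ = 1.2 cm = 0.012 m.
Since E = hc/λ for a photon, E = 1.655 × 10^-23 J.
Converting to meV: E = 0.1033 meV ≈ 0.103 meV.

0.103 meV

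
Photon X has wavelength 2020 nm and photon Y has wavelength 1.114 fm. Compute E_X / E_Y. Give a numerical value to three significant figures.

E_X = 9.834e-20 J (from wavelength = 2020 nm, via E = hc/λ).
E_Y = 1.783e-10 J (from wavelength = 1.114 fm, via E = hc/λ).
Ratio = 9.834e-20 / 1.783e-10 = 5.51e-10.

5.51e-10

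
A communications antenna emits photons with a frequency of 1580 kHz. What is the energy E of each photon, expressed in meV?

6.53·10^-6 meV

(h = 6.62607015·10^-34 J·s, 1 eV = 1.602176634·10^-19 J.)
In SI units: f = 1580 kHz = 1.58·10^6 Hz.
For a photon E = hf, so E = 1.047·10^-27 J.
Converting to meV: E = 6.534·10^-6 meV ≈ 6.53·10^-6 meV.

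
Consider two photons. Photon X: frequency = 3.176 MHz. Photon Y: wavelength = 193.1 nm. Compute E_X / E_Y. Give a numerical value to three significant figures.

E_X = 2.104e-27 J (from frequency = 3.176 MHz, via E = hf).
E_Y = 1.029e-18 J (from wavelength = 193.1 nm, via E = hc/λ).
Ratio = 2.104e-27 / 1.029e-18 = 2.05e-9.

2.05e-9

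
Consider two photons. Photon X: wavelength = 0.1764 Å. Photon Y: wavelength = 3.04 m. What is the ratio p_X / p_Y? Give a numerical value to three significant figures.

p_X = 3.756e-23 kg·m/s (from wavelength = 0.1764 Å, via p = h/λ).
p_Y = 2.180e-34 kg·m/s (from wavelength = 3.04 m, via p = h/λ).
Ratio = 3.756e-23 / 2.180e-34 = 1.72e11.

1.72e11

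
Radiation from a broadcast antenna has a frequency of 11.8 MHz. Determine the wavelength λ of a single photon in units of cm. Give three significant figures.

Use c = 2.99792458 × 10^8 m/s.
In SI units: f = 11.8 MHz = 1.18 × 10^7 Hz.
For a photon λ = c/f, so λ = 25.41 m.
Converting to cm: λ = 2541 cm ≈ 2540 cm.

2540 cm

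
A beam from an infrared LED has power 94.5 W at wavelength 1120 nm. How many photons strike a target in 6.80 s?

Total energy: E_total = P·t = 94.5 × 6.80 = 642.6 J.
Per-photon energy: E = 1.774 × 10^-19 J.
N = E_total / E_photon = 3.62 × 10^21.

3.62 × 10^21 photons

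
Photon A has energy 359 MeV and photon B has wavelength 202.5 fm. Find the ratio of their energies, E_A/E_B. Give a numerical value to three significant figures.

E_A = 5.752 × 10^-11 J (from energy = 359 MeV, via E given directly).
E_B = 9.810 × 10^-13 J (from wavelength = 202.5 fm, via E = hc/λ).
Ratio = 5.752 × 10^-11 / 9.810 × 10^-13 = 58.6.

58.6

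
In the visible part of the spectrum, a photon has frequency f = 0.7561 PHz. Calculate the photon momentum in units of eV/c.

Take h = 6.62607015e-34 J·s, c = 2.99792458e8 m/s, 1 eV = 1.602176634e-19 J.
First convert: f = 0.7561 PHz = 7.561e14 Hz.
The photon relation is p = hf/c, giving p = 1.671e-27 kg·m/s.
Converting to eV/c: p = 3.127 eV/c ≈ 3.13 eV/c.

3.13 eV/c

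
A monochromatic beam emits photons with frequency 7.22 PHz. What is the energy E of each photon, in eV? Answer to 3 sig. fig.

29.9 eV

Convert to SI: f = 7.22 PHz = 7.22 × 10^15 Hz.
For a photon E = hf, so E = 4.784 × 10^-18 J.
Converting to eV: E = 29.86 eV ≈ 29.9 eV.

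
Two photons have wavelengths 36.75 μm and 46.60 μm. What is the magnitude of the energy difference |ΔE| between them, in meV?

Using E = hc/λ: E₁ = 5.4053e-21 J, E₂ = 4.2628e-21 J.
|ΔE| = |5.4053e-21 − 4.2628e-21| = 1.14e-21 J = 7.13 meV.

7.13 meV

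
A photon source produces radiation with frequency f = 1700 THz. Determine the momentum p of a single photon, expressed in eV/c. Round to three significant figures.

First convert: f = 1700 THz = 1.7 × 10^15 Hz.
Apply p = hf/c: p = 3.757 × 10^-27 kg·m/s.
Converting to eV/c: p = 7.031 eV/c ≈ 7.03 eV/c.

7.03 eV/c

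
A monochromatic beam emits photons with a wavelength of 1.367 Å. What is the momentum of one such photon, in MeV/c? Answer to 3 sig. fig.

9.07·10^-3 MeV/c

(h = 6.62607015·10^-34 J·s, c = 2.99792458·10^8 m/s, 1 eV = 1.602176634·10^-19 J.)
Convert to SI: λ = 1.367 Å = 1.367·10^-10 m.
The photon relation is p = h/λ, giving p = 4.847·10^-24 kg·m/s.
Converting to MeV/c: p = 0.009070 MeV/c ≈ 9.07·10^-3 MeV/c.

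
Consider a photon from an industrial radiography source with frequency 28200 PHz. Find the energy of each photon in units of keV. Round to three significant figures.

(h = 6.62607015e-34 J·s, 1 eV = 1.602176634e-19 J.)
In SI units: f = 28200 PHz = 2.82e19 Hz.
The photon relation is E = hf, giving E = 1.869e-14 J.
Converting to keV: E = 116.6 keV ≈ 117 keV.

117 keV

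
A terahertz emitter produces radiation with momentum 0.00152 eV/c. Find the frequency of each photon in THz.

Take h = 6.62607015e-34 J·s, c = 2.99792458e8 m/s, 1 eV = 1.602176634e-19 J.
First convert: p = 0.00152 eV/c = 8.1233e-31 kg·m/s.
Since f = pc/h for a photon, f = 3.675e11 Hz.
Converting to THz: f = 0.3675 THz ≈ 0.368 THz.

0.368 THz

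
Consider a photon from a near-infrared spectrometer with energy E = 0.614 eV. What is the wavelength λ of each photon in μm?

2.02 μm

Convert to SI: E = 0.614 eV = 9.8374 × 10^-20 J.
The photon relation is λ = hc/E, giving λ = 2.019 × 10^-6 m.
Converting to μm: λ = 2.019 μm ≈ 2.02 μm.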